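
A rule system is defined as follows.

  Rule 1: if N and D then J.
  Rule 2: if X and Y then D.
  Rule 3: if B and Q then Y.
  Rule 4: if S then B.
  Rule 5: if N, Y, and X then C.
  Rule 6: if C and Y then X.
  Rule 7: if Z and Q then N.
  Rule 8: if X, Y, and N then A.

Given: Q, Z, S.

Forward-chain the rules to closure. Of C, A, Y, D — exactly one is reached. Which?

Y

From S, Rule 4 gives B.
From B and Q, Rule 3 gives Y.
A would need X, Y, and N (Rule 8), but X is never established. D would need X and Y (Rule 2), but X is never established. C would need N, Y, and X (Rule 5), but X is never established.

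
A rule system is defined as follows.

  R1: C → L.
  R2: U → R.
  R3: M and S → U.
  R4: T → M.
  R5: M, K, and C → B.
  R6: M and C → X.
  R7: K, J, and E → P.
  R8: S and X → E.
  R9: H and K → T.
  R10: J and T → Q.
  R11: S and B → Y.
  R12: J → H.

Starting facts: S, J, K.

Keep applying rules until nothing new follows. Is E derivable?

E would need S and X (R8), but X is never established.

No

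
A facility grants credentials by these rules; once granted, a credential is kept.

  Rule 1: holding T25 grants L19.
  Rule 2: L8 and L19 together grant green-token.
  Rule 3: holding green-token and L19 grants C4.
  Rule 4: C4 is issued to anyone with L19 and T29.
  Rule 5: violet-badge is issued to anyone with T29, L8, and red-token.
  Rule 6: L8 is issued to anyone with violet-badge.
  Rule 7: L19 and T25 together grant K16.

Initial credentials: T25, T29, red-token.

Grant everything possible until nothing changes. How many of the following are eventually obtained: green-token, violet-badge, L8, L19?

1

Holding T25 grants L19 (Rule 1).
green-token would need L8 and L19 (Rule 2), but L8 is never granted.
violet-badge would need T29, L8, and red-token (Rule 5), but L8 is never granted.
L8 would need violet-badge (Rule 6), but violet-badge is never granted.
L19: reached.
Reached: L19 — 1 of the 4.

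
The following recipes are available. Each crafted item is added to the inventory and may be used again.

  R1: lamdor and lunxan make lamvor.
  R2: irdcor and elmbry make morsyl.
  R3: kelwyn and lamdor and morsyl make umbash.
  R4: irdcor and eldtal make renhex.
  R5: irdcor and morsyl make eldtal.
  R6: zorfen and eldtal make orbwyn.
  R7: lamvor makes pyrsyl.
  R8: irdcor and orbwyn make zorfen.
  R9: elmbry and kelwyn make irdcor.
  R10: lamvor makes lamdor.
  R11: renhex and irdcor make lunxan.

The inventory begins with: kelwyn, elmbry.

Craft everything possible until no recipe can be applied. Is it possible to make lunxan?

Yes

Using R9, elmbry and kelwyn make irdcor.
Using R2, irdcor and elmbry make morsyl.
Using R5, irdcor and morsyl make eldtal.
Using R4, irdcor and eldtal make renhex.
Using R11, renhex and irdcor make lunxan.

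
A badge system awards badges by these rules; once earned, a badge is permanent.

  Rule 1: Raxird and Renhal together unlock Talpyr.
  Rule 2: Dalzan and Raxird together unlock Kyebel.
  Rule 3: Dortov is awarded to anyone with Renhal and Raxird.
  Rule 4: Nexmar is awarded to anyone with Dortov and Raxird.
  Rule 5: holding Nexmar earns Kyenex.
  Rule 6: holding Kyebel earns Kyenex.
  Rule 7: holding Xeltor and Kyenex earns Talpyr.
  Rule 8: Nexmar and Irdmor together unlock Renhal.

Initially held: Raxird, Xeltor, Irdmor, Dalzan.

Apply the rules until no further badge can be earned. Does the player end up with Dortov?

No

Dortov would need Renhal and Raxird (Rule 3), but Renhal is never earned.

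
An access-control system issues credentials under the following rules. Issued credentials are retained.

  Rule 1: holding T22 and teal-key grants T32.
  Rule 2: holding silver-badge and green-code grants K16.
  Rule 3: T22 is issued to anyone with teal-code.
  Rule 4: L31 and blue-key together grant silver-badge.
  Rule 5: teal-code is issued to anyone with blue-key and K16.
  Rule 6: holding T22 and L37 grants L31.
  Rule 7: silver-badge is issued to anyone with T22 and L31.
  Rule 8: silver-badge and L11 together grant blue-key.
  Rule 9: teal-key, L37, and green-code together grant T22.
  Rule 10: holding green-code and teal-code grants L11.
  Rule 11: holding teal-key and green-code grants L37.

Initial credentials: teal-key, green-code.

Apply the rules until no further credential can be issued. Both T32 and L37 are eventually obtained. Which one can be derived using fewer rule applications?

L37

L37: Holding teal-key and green-code grants L37 (Rule 11). [1 rule application]
T32: Holding teal-key and green-code grants L37 (Rule 11). Holding teal-key, L37, and green-code grants T22 (Rule 9). Holding T22 and teal-key grants T32 (Rule 1). [3 rule applications]
L37 needs fewer.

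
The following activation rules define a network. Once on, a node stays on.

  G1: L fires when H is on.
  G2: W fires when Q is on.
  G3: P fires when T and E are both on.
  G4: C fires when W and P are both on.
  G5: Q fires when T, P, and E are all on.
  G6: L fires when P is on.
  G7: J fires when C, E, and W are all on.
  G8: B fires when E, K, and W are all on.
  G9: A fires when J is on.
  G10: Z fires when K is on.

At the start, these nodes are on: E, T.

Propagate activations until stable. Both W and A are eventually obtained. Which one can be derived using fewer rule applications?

W: T and E are on, so P fires (G3). G5: T, P, and E on → Q on. G2: Q on → W on. [3 rule applications]
A: T and E are on, so P fires (G3). T, P, and E are on, so Q fires (G5). G2: Q on → W on. G4: W and P on → C on. G7: C, E, and W on → J on. J is on, so A fires (G9). [6 rule applications]
W needs fewer.

W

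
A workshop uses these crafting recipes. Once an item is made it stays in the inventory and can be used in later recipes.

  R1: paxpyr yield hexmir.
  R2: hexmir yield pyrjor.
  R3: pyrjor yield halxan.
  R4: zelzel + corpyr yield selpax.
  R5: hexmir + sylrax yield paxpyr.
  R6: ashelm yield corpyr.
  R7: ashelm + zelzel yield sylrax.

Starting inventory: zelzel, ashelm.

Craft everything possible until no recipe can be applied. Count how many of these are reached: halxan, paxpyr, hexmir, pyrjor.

0

halxan would need pyrjor (R3), but pyrjor is never obtained.
paxpyr would need hexmir and sylrax (R5), but hexmir is never obtained.
hexmir would need paxpyr (R1), but paxpyr is never obtained.
pyrjor would need hexmir (R2), but hexmir is never obtained.
None of the 4 are reached.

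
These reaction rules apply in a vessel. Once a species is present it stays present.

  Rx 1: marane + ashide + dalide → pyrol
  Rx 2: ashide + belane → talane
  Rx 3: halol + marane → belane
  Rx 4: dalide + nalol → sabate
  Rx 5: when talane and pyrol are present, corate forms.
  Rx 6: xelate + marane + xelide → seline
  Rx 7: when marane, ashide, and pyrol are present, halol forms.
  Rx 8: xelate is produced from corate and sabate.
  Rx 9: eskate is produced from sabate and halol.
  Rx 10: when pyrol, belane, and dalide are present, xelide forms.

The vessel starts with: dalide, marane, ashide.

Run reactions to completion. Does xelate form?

No

xelate would need corate and sabate (Rx 8), but sabate never forms.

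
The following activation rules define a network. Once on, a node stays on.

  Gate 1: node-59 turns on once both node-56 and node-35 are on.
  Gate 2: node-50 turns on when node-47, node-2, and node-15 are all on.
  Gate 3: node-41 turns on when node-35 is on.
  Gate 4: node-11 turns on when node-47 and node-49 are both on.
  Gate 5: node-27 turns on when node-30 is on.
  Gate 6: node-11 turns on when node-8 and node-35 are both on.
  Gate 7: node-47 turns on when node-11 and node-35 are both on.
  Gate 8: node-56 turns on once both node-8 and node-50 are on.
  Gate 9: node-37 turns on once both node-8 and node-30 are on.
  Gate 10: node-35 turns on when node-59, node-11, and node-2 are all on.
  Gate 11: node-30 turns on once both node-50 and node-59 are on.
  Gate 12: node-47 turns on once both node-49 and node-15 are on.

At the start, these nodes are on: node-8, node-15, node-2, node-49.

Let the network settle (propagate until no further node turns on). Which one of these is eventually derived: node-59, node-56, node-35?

Gate 12: node-49 and node-15 on → node-47 on.
Gate 2: node-47, node-2, and node-15 on → node-50 on.
node-8 and node-50 are on, so node-56 turns on (Gate 8).
node-59 would need node-56 and node-35 (Gate 1), but node-35 never turns on. node-35 would need node-59, node-11, and node-2 (Gate 10), but node-59 never turns on.

node-56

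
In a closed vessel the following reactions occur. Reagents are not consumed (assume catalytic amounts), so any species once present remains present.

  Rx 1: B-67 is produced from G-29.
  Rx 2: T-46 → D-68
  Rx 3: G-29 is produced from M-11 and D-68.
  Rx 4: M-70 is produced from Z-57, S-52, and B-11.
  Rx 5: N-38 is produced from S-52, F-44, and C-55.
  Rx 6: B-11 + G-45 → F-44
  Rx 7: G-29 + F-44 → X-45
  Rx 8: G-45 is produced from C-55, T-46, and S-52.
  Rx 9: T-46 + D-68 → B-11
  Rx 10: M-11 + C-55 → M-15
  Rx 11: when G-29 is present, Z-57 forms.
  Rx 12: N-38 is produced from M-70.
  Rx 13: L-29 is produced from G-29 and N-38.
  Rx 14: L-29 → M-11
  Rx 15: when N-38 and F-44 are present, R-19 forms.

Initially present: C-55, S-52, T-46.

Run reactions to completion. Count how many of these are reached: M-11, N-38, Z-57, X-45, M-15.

1

C-55, T-46, and S-52 present → G-45 forms (Rx 8).
T-46 present → D-68 forms (Rx 2).
T-46 and D-68 present → B-11 forms (Rx 9).
B-11 and G-45 present → F-44 forms (Rx 6).
S-52, F-44, and C-55 present → N-38 forms (Rx 5).
M-11 would need L-29 (Rx 14), but L-29 never forms.
N-38: reached.
Z-57 would need G-29 (Rx 11), but G-29 never forms.
X-45 would need G-29 and F-44 (Rx 7), but G-29 never forms.
M-15 would need M-11 and C-55 (Rx 10), but M-11 never forms.
Reached: N-38 — 1 of the 5.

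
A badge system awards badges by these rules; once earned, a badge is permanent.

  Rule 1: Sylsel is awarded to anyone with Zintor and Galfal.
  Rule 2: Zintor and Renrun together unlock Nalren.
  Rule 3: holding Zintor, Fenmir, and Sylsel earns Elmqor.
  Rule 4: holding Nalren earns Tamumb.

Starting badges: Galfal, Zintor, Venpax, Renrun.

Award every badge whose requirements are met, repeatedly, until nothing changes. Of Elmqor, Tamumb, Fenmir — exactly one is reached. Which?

Tamumb

With Zintor and Renrun, Nalren is earned (Rule 2).
With Nalren, Tamumb is earned (Rule 4).
Elmqor would need Zintor, Fenmir, and Sylsel (Rule 3), but Fenmir is never earned. No rule produces Fenmir, and it is not given.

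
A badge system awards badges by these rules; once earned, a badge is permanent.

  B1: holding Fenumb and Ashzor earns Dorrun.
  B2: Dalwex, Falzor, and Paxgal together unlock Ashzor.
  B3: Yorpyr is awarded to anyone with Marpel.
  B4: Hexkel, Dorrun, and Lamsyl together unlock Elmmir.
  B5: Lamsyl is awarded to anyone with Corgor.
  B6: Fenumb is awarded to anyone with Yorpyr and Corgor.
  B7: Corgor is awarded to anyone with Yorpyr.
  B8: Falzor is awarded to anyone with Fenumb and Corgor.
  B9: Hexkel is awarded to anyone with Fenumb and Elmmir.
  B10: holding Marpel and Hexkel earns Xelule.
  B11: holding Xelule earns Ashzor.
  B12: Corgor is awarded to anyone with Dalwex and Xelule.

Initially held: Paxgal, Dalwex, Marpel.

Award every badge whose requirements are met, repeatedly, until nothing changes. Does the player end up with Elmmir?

Elmmir would need Hexkel, Dorrun, and Lamsyl (B4), but Hexkel is never earned.

No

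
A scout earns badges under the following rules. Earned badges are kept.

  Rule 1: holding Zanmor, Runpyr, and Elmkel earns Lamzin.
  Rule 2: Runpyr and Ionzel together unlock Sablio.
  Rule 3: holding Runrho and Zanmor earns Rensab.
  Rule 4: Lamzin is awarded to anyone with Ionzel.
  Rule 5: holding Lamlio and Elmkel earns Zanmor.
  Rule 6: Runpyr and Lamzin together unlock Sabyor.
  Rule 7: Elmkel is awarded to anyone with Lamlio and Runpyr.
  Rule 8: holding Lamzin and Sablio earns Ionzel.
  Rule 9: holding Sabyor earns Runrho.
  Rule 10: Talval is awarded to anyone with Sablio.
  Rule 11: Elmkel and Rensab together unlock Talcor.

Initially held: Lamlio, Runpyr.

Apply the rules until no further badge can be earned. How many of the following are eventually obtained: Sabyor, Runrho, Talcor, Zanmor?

4

With Lamlio and Runpyr, Elmkel is earned (Rule 7).
With Lamlio and Elmkel, Zanmor is earned (Rule 5).
With Zanmor, Runpyr, and Elmkel, Lamzin is earned (Rule 1).
With Runpyr and Lamzin, Sabyor is earned (Rule 6).
With Sabyor, Runrho is earned (Rule 9).
With Runrho and Zanmor, Rensab is earned (Rule 3).
With Elmkel and Rensab, Talcor is earned (Rule 11).
Sabyor: reached.
Runrho: reached.
Talcor: reached.
Zanmor: reached.
All 4 are reached.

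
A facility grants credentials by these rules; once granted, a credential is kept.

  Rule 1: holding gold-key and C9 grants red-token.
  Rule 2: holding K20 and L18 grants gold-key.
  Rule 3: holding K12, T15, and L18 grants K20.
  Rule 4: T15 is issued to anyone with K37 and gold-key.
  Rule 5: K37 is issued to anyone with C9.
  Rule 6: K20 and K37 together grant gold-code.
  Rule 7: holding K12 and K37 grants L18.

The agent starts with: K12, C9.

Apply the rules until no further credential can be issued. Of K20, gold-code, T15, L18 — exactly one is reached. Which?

Holding C9 grants K37 (Rule 5).
Holding K12 and K37 grants L18 (Rule 7).
T15 would need K37 and gold-key (Rule 4), but gold-key is never granted. gold-code would need K20 and K37 (Rule 6), but K20 is never granted. K20 would need K12, T15, and L18 (Rule 3), but T15 is never granted.

L18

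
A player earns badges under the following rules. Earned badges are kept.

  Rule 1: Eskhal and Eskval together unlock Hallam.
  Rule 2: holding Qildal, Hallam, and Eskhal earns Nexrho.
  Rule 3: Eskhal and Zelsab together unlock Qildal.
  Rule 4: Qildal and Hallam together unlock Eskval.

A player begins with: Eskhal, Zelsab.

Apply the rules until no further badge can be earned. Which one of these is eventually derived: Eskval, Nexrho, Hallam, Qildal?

Qildal

With Eskhal and Zelsab, Qildal is earned (Rule 3).
Eskval would need Qildal and Hallam (Rule 4), but Hallam is never earned. Nexrho would need Qildal, Hallam, and Eskhal (Rule 2), but Hallam is never earned. Hallam would need Eskhal and Eskval (Rule 1), but Eskval is never earned.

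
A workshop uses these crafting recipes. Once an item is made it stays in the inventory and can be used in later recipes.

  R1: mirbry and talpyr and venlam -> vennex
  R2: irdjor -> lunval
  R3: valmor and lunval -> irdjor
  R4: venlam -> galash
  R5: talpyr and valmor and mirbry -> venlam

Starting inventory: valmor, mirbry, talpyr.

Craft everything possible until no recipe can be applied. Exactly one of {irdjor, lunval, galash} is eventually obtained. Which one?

galash

talpyr and valmor and mirbry -> venlam (R5).
venlam -> galash (R4).
irdjor would need valmor and lunval (R3), but lunval is never obtained. lunval would need irdjor (R2), but irdjor is never obtained.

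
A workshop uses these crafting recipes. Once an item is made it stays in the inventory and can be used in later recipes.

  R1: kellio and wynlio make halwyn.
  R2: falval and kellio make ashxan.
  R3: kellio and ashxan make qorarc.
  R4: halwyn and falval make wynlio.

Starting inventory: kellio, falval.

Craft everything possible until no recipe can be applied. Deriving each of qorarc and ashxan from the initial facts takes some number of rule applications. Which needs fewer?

ashxan: Using R2, falval and kellio make ashxan. [1 rule application]
qorarc: Using R2, falval and kellio make ashxan. Using R3, kellio and ashxan make qorarc. [2 rule applications]
ashxan needs fewer.

ashxan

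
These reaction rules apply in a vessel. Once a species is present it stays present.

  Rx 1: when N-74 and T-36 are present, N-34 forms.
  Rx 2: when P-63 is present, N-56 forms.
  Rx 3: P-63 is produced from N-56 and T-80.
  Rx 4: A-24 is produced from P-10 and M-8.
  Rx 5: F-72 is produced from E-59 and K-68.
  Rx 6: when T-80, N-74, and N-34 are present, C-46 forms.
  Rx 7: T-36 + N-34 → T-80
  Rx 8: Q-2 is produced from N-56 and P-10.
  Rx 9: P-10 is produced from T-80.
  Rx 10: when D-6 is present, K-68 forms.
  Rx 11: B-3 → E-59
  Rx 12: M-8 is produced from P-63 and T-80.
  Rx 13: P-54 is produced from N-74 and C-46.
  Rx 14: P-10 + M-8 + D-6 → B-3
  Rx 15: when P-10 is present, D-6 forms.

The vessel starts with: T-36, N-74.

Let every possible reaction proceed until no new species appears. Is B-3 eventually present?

B-3 would need P-10, M-8, and D-6 (Rx 14), but M-8 never forms.

No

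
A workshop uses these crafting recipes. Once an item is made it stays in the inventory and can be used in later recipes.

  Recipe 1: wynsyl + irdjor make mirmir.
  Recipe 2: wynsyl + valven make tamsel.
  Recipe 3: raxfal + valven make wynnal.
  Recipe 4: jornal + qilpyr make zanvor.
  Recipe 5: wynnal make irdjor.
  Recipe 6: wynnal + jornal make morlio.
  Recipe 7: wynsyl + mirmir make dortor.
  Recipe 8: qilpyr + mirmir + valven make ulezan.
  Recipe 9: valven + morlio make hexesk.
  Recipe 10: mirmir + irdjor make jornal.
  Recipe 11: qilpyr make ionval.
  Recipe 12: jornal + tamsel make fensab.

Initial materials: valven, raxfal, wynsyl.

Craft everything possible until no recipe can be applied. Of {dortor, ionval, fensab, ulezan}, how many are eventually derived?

raxfal + valven → wynnal (Recipe 3).
wynsyl + valven → tamsel (Recipe 2).
Using Recipe 5, wynnal makes irdjor.
wynsyl + irdjor → mirmir (Recipe 1).
wynsyl + mirmir → dortor (Recipe 7).
Using Recipe 10, mirmir and irdjor make jornal.
Using Recipe 12, jornal and tamsel make fensab.
dortor: reached.
ionval would need qilpyr (Recipe 11), but qilpyr is never obtained.
fensab: reached.
ulezan would need qilpyr, mirmir, and valven (Recipe 8), but qilpyr is never obtained.
Reached: dortor and fensab — 2 of the 4.

2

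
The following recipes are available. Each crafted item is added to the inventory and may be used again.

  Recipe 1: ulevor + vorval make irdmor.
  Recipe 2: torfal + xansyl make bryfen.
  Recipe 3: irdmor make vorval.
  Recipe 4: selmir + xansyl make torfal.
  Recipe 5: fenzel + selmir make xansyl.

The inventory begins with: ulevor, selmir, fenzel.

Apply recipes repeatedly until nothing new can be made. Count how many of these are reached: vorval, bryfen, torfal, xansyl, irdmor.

3

fenzel + selmir → xansyl (Recipe 5).
Using Recipe 4, selmir and xansyl make torfal.
Using Recipe 2, torfal and xansyl make bryfen.
vorval would need irdmor (Recipe 3), but irdmor is never obtained.
bryfen: reached.
torfal: reached.
xansyl: reached.
irdmor would need ulevor and vorval (Recipe 1), but vorval is never obtained.
Reached: bryfen, torfal, and xansyl — 3 of the 5.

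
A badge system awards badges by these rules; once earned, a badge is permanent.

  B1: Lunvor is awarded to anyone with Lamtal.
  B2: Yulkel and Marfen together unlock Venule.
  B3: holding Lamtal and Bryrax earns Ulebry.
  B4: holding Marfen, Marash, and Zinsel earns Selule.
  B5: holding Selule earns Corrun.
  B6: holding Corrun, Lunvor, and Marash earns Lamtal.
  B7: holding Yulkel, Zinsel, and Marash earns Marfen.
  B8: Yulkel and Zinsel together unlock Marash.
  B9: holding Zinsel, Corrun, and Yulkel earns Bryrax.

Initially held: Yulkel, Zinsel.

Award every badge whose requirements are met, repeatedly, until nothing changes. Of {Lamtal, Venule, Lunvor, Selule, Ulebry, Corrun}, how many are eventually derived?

With Yulkel and Zinsel, Marash is earned (B8).
With Yulkel, Zinsel, and Marash, Marfen is earned (B7).
With Yulkel and Marfen, Venule is earned (B2).
With Marfen, Marash, and Zinsel, Selule is earned (B4).
With Selule, Corrun is earned (B5).
Lamtal would need Corrun, Lunvor, and Marash (B6), but Lunvor is never earned.
Venule: reached.
Lunvor would need Lamtal (B1), but Lamtal is never earned.
Selule: reached.
Ulebry would need Lamtal and Bryrax (B3), but Lamtal is never earned.
Corrun: reached.
Reached: Venule, Selule, and Corrun — 3 of the 6.

3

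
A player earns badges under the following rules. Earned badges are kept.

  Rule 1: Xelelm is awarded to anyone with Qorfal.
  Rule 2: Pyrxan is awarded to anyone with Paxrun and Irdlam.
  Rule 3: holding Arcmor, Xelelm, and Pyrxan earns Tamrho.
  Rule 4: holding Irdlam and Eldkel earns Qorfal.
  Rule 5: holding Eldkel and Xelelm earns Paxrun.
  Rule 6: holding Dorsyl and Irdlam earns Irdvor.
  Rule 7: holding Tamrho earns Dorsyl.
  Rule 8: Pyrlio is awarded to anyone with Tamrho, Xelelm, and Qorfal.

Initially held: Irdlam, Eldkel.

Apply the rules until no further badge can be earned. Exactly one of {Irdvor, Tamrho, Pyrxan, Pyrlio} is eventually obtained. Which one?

Pyrxan

With Irdlam and Eldkel, Qorfal is earned (Rule 4).
With Qorfal, Xelelm is earned (Rule 1).
With Eldkel and Xelelm, Paxrun is earned (Rule 5).
With Paxrun and Irdlam, Pyrxan is earned (Rule 2).
Irdvor would need Dorsyl and Irdlam (Rule 6), but Dorsyl is never earned. Tamrho would need Arcmor, Xelelm, and Pyrxan (Rule 3), but Arcmor is never earned. Pyrlio would need Tamrho, Xelelm, and Qorfal (Rule 8), but Tamrho is never earned.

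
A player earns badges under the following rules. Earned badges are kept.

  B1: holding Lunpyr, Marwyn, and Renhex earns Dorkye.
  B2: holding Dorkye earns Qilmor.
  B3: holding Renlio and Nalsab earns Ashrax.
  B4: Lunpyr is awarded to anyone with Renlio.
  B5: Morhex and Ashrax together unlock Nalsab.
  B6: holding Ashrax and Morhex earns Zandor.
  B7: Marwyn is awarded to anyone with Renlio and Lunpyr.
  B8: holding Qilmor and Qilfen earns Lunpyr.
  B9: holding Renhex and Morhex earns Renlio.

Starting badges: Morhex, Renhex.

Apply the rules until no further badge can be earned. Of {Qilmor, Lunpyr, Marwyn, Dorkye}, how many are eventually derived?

4

With Renhex and Morhex, Renlio is earned (B9).
With Renlio, Lunpyr is earned (B4).
With Renlio and Lunpyr, Marwyn is earned (B7).
With Lunpyr, Marwyn, and Renhex, Dorkye is earned (B1).
With Dorkye, Qilmor is earned (B2).
Qilmor: reached.
Lunpyr: reached.
Marwyn: reached.
Dorkye: reached.
All 4 are reached.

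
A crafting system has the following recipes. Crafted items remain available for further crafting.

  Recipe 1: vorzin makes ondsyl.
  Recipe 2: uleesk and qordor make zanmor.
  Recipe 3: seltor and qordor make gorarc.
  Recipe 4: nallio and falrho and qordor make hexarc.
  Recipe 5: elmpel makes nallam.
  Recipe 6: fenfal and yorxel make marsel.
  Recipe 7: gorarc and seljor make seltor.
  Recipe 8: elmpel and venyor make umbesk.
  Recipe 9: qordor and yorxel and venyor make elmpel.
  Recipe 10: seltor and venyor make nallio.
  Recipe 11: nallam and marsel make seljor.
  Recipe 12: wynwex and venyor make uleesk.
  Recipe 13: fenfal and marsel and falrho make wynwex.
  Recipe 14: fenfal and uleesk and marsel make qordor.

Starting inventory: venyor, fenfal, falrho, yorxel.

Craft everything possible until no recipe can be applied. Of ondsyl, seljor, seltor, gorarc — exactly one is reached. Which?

fenfal and yorxel → marsel (Recipe 6).
fenfal and marsel and falrho → wynwex (Recipe 13).
Using Recipe 12, wynwex and venyor make uleesk.
Using Recipe 14, fenfal, uleesk, and marsel make qordor.
qordor and yorxel and venyor → elmpel (Recipe 9).
elmpel → nallam (Recipe 5).
Using Recipe 11, nallam and marsel make seljor.
gorarc would need seltor and qordor (Recipe 3), but seltor is never obtained. seltor would need gorarc and seljor (Recipe 7), but gorarc is never obtained. ondsyl would need vorzin (Recipe 1), but vorzin is never obtained.

seljor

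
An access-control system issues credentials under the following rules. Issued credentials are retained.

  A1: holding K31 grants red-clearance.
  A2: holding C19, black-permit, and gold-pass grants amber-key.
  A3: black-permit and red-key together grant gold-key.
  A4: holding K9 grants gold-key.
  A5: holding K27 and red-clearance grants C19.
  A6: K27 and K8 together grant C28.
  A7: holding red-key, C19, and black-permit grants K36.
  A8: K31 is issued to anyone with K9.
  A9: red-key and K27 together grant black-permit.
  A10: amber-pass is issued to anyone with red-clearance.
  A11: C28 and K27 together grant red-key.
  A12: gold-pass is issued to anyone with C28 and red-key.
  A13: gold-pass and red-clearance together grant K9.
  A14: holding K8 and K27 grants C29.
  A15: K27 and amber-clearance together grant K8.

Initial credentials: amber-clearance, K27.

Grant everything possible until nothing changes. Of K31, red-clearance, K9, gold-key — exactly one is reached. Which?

Holding K27 and amber-clearance grants K8 (A15).
Holding K27 and K8 grants C28 (A6).
Holding C28 and K27 grants red-key (A11).
Holding red-key and K27 grants black-permit (A9).
Holding black-permit and red-key grants gold-key (A3).
K9 would need gold-pass and red-clearance (A13), but red-clearance is never granted. red-clearance would need K31 (A1), but K31 is never granted. K31 would need K9 (A8), but K9 is never granted.

gold-key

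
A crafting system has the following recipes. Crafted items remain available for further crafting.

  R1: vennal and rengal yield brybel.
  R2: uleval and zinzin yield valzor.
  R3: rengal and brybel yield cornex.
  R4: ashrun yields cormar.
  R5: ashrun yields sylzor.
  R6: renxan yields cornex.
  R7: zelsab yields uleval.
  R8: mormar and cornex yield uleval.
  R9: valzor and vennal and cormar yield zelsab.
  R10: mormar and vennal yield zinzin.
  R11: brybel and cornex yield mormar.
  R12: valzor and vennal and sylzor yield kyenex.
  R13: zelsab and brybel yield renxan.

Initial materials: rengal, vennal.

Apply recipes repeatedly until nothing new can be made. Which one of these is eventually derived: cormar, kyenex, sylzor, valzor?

Using R1, vennal and rengal make brybel.
Using R3, rengal and brybel make cornex.
Using R11, brybel and cornex make mormar.
mormar and vennal → zinzin (R10).
Using R8, mormar and cornex make uleval.
Using R2, uleval and zinzin make valzor.
cormar would need ashrun (R4), but ashrun is never obtained. kyenex would need valzor, vennal, and sylzor (R12), but sylzor is never obtained. sylzor would need ashrun (R5), but ashrun is never obtained.

valzor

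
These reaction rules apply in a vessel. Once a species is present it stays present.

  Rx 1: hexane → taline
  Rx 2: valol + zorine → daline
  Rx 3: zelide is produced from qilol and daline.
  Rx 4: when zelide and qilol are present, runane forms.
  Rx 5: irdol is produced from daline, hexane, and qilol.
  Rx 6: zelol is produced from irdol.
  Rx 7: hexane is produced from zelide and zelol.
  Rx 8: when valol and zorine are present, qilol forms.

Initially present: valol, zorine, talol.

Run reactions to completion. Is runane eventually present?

valol and zorine present → daline forms (Rx 2).
valol and zorine present → qilol forms (Rx 8).
qilol and daline present → zelide forms (Rx 3).
zelide and qilol present → runane forms (Rx 4).

Yes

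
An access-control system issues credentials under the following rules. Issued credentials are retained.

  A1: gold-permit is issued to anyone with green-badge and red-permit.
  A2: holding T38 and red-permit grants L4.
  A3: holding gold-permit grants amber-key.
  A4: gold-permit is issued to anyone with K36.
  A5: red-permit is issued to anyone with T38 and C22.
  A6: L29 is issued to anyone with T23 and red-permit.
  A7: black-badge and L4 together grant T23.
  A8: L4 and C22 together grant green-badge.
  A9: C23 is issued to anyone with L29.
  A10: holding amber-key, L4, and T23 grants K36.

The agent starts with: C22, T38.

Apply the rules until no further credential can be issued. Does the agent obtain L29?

L29 would need T23 and red-permit (A6), but T23 is never granted.

No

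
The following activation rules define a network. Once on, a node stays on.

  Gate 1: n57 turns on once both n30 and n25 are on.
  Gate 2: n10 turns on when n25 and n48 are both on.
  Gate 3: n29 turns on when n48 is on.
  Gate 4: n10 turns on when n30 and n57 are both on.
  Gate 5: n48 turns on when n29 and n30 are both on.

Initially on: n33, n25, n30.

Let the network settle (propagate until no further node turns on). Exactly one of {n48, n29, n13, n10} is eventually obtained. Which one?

n10

n30 and n25 are on, so n57 turns on (Gate 1).
Gate 4: n30 and n57 on → n10 on.
n48 would need n29 and n30 (Gate 5), but n29 never turns on. n29 would need n48 (Gate 3), but n48 never turns on. No rule produces n13, and it is not given.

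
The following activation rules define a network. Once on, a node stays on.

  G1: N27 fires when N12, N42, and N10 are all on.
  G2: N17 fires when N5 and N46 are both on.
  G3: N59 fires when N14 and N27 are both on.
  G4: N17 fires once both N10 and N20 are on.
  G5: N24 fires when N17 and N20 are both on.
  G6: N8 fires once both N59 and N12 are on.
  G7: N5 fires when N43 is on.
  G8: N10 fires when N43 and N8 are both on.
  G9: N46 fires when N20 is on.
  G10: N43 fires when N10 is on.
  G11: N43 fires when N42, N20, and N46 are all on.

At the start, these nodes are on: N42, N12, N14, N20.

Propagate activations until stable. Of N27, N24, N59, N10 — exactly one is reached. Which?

N24

G9: N20 on → N46 on.
N42, N20, and N46 are on, so N43 fires (G11).
N43 is on, so N5 fires (G7).
N5 and N46 are on, so N17 fires (G2).
G5: N17 and N20 on → N24 on.
N59 would need N14 and N27 (G3), but N27 never turns on. N27 would need N12, N42, and N10 (G1), but N10 never turns on. N10 would need N43 and N8 (G8), but N8 never turns on.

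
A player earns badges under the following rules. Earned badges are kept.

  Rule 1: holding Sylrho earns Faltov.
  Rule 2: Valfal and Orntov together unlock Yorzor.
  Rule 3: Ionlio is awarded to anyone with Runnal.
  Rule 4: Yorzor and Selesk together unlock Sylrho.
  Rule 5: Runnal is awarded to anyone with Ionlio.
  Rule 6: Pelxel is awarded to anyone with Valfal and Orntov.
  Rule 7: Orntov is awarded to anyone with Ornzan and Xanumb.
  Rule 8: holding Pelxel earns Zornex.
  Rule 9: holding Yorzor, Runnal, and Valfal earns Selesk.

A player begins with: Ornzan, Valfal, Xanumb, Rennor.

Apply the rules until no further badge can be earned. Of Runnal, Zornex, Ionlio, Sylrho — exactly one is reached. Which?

Zornex

With Ornzan and Xanumb, Orntov is earned (Rule 7).
With Valfal and Orntov, Pelxel is earned (Rule 6).
With Pelxel, Zornex is earned (Rule 8).
Ionlio would need Runnal (Rule 3), but Runnal is never earned. Runnal would need Ionlio (Rule 5), but Ionlio is never earned. Sylrho would need Yorzor and Selesk (Rule 4), but Selesk is never earned.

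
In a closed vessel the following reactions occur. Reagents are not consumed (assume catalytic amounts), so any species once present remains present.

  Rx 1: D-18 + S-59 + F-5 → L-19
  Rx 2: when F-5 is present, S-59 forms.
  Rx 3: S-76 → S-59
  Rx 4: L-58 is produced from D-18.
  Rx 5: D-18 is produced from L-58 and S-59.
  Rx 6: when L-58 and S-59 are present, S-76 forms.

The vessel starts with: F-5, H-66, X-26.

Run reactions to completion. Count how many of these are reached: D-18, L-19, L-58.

D-18 would need L-58 and S-59 (Rx 5), but L-58 never forms.
L-19 would need D-18, S-59, and F-5 (Rx 1), but D-18 never forms.
L-58 would need D-18 (Rx 4), but D-18 never forms.
None of the 3 are reached.

0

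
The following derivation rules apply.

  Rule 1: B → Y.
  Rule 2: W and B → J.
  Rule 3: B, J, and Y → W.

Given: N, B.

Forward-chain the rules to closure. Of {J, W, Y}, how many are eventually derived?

1

B holds, so Y follows (Rule 1).
J would need W and B (Rule 2), but W is never established.
W would need B, J, and Y (Rule 3), but J is never established.
Y: reached.
Reached: Y — 1 of the 3.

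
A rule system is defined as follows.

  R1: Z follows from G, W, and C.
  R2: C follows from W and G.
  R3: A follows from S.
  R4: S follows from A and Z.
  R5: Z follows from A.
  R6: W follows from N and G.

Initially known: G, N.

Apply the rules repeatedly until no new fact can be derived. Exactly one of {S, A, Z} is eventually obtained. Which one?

N and G hold, so W follows (R6).
W and G hold, so C follows (R2).
From G, W, and C, R1 gives Z.
S would need A and Z (R4), but A is never established. A would need S (R3), but S is never established.

Z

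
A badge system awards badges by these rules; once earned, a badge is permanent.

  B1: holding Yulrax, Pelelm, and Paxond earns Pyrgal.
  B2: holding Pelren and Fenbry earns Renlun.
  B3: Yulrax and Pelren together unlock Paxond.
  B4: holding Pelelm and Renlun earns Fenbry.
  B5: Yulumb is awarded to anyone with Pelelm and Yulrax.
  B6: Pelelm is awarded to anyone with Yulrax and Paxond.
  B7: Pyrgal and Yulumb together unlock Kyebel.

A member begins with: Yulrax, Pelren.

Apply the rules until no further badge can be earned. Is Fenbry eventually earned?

Fenbry would need Pelelm and Renlun (B4), but Renlun is never earned.

No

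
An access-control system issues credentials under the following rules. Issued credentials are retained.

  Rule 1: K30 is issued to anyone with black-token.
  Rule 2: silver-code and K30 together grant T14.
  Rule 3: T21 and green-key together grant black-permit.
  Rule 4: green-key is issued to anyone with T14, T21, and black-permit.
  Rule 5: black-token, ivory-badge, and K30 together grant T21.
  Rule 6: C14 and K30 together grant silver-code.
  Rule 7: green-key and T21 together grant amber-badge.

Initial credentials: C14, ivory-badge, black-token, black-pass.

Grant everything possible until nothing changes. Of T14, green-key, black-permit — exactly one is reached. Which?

Holding black-token grants K30 (Rule 1).
Holding C14 and K30 grants silver-code (Rule 6).
Holding silver-code and K30 grants T14 (Rule 2).
black-permit would need T21 and green-key (Rule 3), but green-key is never granted. green-key would need T14, T21, and black-permit (Rule 4), but black-permit is never granted.

T14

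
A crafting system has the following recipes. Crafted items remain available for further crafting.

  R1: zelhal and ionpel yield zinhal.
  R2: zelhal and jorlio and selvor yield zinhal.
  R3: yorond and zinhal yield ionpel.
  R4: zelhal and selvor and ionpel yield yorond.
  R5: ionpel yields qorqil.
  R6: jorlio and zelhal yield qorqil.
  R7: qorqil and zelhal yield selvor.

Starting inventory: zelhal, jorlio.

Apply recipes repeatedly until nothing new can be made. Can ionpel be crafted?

No

ionpel would need yorond and zinhal (R3), but yorond is never obtained.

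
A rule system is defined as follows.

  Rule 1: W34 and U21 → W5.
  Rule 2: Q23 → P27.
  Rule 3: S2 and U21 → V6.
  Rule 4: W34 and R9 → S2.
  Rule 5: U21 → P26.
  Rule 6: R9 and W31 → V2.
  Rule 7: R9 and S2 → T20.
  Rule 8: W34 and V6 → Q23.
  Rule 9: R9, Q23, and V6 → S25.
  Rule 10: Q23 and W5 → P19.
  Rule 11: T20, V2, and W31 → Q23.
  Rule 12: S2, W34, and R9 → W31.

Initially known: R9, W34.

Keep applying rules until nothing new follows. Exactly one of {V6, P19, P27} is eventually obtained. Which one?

P27

W34 and R9 hold, so S2 follows (Rule 4).
From R9 and S2, Rule 7 gives T20.
S2, W34, and R9 hold, so W31 follows (Rule 12).
R9 and W31 hold, so V2 follows (Rule 6).
From T20, V2, and W31, Rule 11 gives Q23.
From Q23, Rule 2 gives P27.
V6 would need S2 and U21 (Rule 3), but U21 is never established. P19 would need Q23 and W5 (Rule 10), but W5 is never established.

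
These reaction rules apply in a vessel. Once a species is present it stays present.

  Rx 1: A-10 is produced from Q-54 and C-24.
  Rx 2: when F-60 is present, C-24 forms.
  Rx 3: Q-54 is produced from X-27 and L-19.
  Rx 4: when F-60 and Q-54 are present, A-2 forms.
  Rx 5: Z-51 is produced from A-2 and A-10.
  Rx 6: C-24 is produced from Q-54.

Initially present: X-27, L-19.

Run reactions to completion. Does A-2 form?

No

A-2 would need F-60 and Q-54 (Rx 4), but F-60 never forms.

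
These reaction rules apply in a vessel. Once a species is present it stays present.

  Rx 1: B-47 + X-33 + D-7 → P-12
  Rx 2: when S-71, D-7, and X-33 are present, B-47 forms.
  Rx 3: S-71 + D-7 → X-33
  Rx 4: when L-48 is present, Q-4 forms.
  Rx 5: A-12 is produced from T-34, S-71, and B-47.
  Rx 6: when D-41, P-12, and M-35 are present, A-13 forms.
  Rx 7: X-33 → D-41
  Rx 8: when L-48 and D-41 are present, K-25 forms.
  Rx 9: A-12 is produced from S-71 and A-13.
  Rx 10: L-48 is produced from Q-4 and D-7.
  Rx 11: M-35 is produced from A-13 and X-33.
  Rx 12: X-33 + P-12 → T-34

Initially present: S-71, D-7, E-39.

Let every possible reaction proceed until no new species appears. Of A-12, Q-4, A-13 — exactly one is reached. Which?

S-71 and D-7 present → X-33 forms (Rx 3).
S-71, D-7, and X-33 present → B-47 forms (Rx 2).
B-47, X-33, and D-7 present → P-12 forms (Rx 1).
X-33 and P-12 present → T-34 forms (Rx 12).
T-34, S-71, and B-47 present → A-12 forms (Rx 5).
Q-4 would need L-48 (Rx 4), but L-48 never forms. A-13 would need D-41, P-12, and M-35 (Rx 6), but M-35 never forms.

A-12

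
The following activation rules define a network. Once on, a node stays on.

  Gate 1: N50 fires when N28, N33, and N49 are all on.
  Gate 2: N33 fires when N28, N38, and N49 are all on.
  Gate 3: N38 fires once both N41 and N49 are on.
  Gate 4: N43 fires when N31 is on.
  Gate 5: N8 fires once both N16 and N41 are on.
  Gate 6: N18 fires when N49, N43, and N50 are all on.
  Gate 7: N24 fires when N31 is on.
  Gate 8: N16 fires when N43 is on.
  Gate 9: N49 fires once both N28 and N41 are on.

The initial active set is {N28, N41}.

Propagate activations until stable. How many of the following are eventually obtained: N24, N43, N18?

N24 would need N31 (Gate 7), but N31 never turns on.
N43 would need N31 (Gate 4), but N31 never turns on.
N18 would need N49, N43, and N50 (Gate 6), but N43 never turns on.
None of the 3 are reached.

0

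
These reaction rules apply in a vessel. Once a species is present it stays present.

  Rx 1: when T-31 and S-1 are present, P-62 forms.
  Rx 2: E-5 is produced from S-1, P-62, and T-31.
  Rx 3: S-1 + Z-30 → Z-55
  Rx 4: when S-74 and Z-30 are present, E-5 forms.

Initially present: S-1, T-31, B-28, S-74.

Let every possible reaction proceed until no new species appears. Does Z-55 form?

No

Z-55 would need S-1 and Z-30 (Rx 3), but Z-30 never forms.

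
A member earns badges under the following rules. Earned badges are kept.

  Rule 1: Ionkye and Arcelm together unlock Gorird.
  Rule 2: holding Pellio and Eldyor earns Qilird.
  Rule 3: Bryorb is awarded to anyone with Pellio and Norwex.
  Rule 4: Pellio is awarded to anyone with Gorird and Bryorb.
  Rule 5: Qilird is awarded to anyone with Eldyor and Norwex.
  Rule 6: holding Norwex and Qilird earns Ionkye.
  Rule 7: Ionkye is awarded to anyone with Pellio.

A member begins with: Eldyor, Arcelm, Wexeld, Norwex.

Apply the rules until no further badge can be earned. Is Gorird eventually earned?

With Eldyor and Norwex, Qilird is earned (Rule 5).
With Norwex and Qilird, Ionkye is earned (Rule 6).
With Ionkye and Arcelm, Gorird is earned (Rule 1).

Yes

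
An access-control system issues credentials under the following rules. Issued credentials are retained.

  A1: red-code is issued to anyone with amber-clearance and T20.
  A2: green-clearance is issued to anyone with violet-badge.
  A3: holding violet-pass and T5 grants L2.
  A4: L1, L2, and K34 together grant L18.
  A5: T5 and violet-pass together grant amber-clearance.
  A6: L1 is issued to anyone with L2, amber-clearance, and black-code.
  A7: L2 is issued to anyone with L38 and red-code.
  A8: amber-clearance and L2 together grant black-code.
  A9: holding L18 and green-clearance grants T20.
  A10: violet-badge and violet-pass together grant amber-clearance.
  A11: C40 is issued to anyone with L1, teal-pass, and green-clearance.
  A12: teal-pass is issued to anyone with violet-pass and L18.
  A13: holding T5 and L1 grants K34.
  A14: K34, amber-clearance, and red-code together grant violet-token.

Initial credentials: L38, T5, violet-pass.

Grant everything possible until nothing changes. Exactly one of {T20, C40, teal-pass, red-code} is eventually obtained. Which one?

teal-pass

Holding T5 and violet-pass grants amber-clearance (A5).
Holding violet-pass and T5 grants L2 (A3).
Holding amber-clearance and L2 grants black-code (A8).
Holding L2, amber-clearance, and black-code grants L1 (A6).
Holding T5 and L1 grants K34 (A13).
Holding L1, L2, and K34 grants L18 (A4).
Holding violet-pass and L18 grants teal-pass (A12).
T20 would need L18 and green-clearance (A9), but green-clearance is never granted. C40 would need L1, teal-pass, and green-clearance (A11), but green-clearance is never granted. red-code would need amber-clearance and T20 (A1), but T20 is never granted.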